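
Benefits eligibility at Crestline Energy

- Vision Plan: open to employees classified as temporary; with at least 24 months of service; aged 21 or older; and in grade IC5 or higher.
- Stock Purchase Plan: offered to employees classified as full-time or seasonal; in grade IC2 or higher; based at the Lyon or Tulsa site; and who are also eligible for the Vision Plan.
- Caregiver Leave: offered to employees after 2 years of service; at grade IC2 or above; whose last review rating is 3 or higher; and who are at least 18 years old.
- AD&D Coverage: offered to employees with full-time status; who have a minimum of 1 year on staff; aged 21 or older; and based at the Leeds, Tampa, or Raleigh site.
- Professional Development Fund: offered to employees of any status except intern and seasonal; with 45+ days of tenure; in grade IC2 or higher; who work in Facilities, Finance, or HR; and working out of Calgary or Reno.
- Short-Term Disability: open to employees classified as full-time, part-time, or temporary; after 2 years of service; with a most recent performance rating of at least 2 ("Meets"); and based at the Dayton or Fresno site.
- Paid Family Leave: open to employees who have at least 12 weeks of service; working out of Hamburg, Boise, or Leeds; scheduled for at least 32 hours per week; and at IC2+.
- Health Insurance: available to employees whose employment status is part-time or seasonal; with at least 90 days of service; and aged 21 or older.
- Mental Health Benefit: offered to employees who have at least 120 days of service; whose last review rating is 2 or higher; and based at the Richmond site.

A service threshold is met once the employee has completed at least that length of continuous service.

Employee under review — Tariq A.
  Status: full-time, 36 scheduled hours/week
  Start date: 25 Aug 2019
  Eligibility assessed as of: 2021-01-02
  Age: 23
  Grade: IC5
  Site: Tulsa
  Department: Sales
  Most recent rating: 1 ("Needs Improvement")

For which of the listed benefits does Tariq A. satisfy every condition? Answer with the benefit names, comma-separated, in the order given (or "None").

None

Service from 25 Aug 2019 to 2021-01-02: 496 days.
Vision Plan — status full-time ✗ (requires temporary) → not eligible.
Stock Purchase Plan — status full-time ✓; grade IC5 ≥ IC2 ✓; site Tulsa ✓; not eligible for Vision Plan ✗ → not eligible.
Caregiver Leave — service 496 days < 2 years (≈730 days) ✗ → not eligible.
AD&D Coverage — status full-time ✓; service 496 days ≥ 1 year (≈365 days) ✓; age 23 ≥ 21 ✓; site Tulsa ✗ (not Leeds, Tampa, or Raleigh) → not eligible.
Professional Development Fund — status full-time ✓ (not excluded); service 496 days ≥ 45 days ✓; grade IC5 ≥ IC2 ✓; dept Sales ✗ → not eligible.
Short-Term Disability — status full-time ✓; service 496 days < 2 years (≈730 days) ✗ → not eligible.
Paid Family Leave — service 496 days ≥ 12 weeks (≈84 days) ✓; site Tulsa ✗ (not Hamburg, Boise, or Leeds) → not eligible.
Health Insurance — status full-time ✗ (requires part-time or seasonal) → not eligible.
Mental Health Benefit — service 496 days ≥ 120 days ✓; rating 1 < 2 ✗ → not eligible.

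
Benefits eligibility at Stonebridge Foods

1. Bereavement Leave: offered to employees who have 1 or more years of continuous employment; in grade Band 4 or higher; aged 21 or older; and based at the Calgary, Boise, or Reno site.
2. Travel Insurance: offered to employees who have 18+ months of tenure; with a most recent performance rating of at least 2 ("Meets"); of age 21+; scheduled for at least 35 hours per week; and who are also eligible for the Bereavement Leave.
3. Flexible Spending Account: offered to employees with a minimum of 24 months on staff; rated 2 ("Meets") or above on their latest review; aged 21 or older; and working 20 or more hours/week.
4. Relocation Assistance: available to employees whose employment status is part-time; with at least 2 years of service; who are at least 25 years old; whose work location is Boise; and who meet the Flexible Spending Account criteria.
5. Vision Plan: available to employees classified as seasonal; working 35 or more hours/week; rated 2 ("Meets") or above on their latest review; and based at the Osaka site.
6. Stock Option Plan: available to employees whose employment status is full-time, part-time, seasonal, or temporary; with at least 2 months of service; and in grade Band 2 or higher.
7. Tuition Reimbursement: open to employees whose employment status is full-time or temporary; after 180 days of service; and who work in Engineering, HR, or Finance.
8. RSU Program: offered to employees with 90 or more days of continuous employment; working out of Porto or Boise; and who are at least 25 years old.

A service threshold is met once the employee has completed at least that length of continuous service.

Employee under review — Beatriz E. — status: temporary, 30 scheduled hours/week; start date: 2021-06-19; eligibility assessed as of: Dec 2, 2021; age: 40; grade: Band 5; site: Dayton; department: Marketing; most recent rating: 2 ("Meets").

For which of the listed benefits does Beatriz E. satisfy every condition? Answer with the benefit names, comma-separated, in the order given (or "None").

Service from 2021-06-19 to Dec 2, 2021: 166 days.
Bereavement Leave — service 166 days < 1 year (≈365 days) ✗ → not eligible.
Travel Insurance — service 166 days < 18 months (≈540 days) ✗ → not eligible.
Flexible Spending Account — service 166 days < 24 months (≈720 days) ✗ → not eligible.
Relocation Assistance — status temporary ✗ (requires part-time) → not eligible.
Vision Plan — status temporary ✗ (requires seasonal) → not eligible.
Stock Option Plan — status temporary ✓; service 166 days ≥ 2 months (≈60 days) ✓; grade Band 5 ≥ Band 2 ✓ → eligible.
Tuition Reimbursement — status temporary ✓; service 166 days < 180 days ✗ → not eligible.
RSU Program — service 166 days ≥ 90 days ✓; site Dayton ✗ (not Porto or Boise) → not eligible.

Stock Option Plan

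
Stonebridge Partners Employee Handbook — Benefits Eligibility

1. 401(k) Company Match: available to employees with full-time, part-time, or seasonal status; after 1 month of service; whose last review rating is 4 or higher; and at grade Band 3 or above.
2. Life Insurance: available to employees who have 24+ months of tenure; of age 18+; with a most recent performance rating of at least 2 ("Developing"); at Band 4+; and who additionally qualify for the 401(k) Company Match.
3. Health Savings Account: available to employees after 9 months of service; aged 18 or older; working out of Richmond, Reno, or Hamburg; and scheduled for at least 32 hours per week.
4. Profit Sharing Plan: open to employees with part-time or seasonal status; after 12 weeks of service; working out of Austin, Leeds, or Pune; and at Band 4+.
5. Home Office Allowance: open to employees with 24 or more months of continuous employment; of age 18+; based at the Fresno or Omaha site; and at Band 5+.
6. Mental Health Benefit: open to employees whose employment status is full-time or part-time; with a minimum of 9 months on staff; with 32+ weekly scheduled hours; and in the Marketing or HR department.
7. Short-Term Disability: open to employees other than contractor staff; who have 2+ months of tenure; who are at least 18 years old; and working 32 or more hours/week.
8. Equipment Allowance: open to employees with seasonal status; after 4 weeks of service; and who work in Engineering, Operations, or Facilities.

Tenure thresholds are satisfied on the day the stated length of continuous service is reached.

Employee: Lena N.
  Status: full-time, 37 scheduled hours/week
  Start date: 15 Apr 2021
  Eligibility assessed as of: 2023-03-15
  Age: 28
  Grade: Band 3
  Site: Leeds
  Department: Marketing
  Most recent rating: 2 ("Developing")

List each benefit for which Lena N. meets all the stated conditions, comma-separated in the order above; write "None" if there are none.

Service from 15 Apr 2021 to 2023-03-15: 699 days.
401(k) Company Match — status full-time ✓; service 699 days ≥ 1 month (≈30 days) ✓; rating 2 < 4 ✗ → not eligible.
Life Insurance — service 699 days < 24 months (≈720 days) ✗ → not eligible.
Health Savings Account — service 699 days ≥ 9 months (≈270 days) ✓; age 28 ≥ 18 ✓; site Leeds ✗ (not Richmond, Reno, or Hamburg) → not eligible.
Profit Sharing Plan — status full-time ✗ (requires part-time or seasonal) → not eligible.
Home Office Allowance — service 699 days < 24 months (≈720 days) ✗ → not eligible.
Mental Health Benefit — status full-time ✓; service 699 days ≥ 9 months (≈270 days) ✓; 37 hrs/wk ≥ 32 ✓; dept Marketing ✓ → eligible.
Short-Term Disability — status full-time ✓ (not excluded); service 699 days ≥ 2 months (≈60 days) ✓; age 28 ≥ 18 ✓; 37 hrs/wk ≥ 32 ✓ → eligible.
Equipment Allowance — status full-time ✗ (requires seasonal) → not eligible.

Mental Health Benefit, Short-Term Disability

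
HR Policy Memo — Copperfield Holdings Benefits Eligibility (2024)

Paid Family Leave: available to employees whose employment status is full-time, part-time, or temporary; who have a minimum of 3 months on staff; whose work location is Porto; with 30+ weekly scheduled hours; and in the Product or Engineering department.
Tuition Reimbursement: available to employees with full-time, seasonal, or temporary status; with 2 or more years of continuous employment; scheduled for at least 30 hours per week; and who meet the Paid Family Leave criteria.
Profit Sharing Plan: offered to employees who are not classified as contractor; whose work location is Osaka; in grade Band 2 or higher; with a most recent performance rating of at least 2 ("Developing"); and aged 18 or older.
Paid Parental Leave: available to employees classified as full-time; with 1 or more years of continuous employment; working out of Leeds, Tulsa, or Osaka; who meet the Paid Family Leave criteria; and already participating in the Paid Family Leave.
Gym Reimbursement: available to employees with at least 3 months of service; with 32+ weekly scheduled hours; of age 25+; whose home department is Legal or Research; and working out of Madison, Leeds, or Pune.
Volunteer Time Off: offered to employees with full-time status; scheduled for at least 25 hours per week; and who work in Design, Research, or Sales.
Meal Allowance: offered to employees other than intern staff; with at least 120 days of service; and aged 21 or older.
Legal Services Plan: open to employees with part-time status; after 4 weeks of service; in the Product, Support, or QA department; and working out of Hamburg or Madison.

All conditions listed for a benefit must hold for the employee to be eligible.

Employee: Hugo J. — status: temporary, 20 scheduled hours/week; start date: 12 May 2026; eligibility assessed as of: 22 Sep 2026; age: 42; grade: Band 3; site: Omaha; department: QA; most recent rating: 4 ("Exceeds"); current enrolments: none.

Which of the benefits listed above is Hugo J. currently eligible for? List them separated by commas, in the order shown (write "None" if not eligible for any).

Meal Allowance

Service from 12 May 2026 to 22 Sep 2026: 133 days.
Paid Family Leave — status temporary ✓; service 133 days ≥ 3 months (≈90 days) ✓; site Omaha ✗ (not Porto) → not eligible.
Tuition Reimbursement — status temporary ✓; service 133 days < 2 years (≈730 days) ✗ → not eligible.
Profit Sharing Plan — status temporary ✓ (not excluded); site Omaha ✗ (not Osaka) → not eligible.
Paid Parental Leave — status temporary ✗ (requires full-time) → not eligible.
Gym Reimbursement — service 133 days ≥ 3 months (≈90 days) ✓; 20 hrs/wk < 32 ✗ → not eligible.
Volunteer Time Off — status temporary ✗ (requires full-time) → not eligible.
Meal Allowance — status temporary ✓ (not excluded); service 133 days ≥ 120 days ✓; age 42 ≥ 21 ✓ → eligible.
Legal Services Plan — status temporary ✗ (requires part-time) → not eligible.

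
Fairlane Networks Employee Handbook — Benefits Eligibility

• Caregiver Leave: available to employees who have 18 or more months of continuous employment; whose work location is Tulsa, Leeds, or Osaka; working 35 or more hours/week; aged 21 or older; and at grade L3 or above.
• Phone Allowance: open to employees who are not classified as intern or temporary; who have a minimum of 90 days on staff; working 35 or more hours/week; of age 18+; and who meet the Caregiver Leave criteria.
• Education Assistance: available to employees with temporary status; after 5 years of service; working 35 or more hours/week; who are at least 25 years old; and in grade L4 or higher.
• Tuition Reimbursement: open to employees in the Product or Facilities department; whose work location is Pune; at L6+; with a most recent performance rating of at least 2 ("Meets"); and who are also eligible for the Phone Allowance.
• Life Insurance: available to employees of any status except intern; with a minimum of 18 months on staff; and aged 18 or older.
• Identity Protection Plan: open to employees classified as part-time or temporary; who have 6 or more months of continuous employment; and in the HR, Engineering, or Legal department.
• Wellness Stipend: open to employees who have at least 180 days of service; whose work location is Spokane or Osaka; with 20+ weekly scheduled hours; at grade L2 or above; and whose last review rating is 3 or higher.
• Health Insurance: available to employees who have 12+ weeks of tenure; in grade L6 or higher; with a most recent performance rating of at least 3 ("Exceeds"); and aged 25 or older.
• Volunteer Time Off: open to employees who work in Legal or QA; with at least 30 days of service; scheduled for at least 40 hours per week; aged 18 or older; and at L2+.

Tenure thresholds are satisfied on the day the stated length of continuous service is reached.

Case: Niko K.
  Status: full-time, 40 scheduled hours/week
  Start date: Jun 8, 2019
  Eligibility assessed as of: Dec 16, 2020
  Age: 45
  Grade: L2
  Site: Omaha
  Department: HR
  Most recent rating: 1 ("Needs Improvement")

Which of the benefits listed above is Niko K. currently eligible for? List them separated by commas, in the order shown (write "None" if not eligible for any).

Life Insurance

Service from Jun 8, 2019 to Dec 16, 2020: 557 days.
Caregiver Leave — service 557 days ≥ 18 months (≈540 days) ✓; site Omaha ✗ (not Tulsa, Leeds, or Osaka) → not eligible.
Phone Allowance — status full-time ✓ (not excluded); service 557 days ≥ 90 days ✓; 40 hrs/wk ≥ 35 ✓; age 45 ≥ 18 ✓; not eligible for Caregiver Leave ✗ → not eligible.
Education Assistance — status full-time ✗ (requires temporary) → not eligible.
Tuition Reimbursement — dept HR ✗ → not eligible.
Life Insurance — status full-time ✓ (not excluded); service 557 days ≥ 18 months (≈540 days) ✓; age 45 ≥ 18 ✓ → eligible.
Identity Protection Plan — status full-time ✗ (requires part-time or temporary) → not eligible.
Wellness Stipend — service 557 days ≥ 180 days ✓; site Omaha ✗ (not Spokane or Osaka) → not eligible.
Health Insurance — service 557 days ≥ 12 weeks (≈84 days) ✓; grade L2 < L6 ✗ → not eligible.
Volunteer Time Off — dept HR ✗ → not eligible.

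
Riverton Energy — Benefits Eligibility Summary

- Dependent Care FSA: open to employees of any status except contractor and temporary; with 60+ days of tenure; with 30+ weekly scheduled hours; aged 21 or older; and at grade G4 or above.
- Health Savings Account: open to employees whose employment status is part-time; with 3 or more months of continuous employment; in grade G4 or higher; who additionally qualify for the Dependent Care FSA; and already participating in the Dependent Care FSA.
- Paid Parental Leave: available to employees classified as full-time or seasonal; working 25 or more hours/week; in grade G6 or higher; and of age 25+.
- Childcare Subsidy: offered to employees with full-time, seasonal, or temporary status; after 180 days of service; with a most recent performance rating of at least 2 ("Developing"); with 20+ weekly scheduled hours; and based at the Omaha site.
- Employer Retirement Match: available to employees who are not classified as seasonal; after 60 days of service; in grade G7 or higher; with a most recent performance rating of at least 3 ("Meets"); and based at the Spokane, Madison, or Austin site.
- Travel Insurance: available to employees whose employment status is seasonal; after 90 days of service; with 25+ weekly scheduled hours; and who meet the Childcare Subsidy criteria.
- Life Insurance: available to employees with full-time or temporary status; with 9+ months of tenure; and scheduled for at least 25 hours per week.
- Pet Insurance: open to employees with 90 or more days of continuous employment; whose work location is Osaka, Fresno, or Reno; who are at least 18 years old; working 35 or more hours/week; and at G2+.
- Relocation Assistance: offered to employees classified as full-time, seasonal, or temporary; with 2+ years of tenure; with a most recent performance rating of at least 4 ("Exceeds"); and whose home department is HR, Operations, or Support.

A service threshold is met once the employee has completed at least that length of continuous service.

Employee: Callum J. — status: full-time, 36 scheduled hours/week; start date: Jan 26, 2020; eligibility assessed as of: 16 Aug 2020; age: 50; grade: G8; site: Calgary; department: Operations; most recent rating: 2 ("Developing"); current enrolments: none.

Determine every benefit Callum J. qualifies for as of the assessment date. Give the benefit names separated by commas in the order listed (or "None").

Dependent Care FSA, Paid Parental Leave

Service from Jan 26, 2020 to 16 Aug 2020: 203 days.
Dependent Care FSA — status full-time ✓ (not excluded); service 203 days ≥ 60 days ✓; 36 hrs/wk ≥ 30 ✓; age 50 ≥ 21 ✓; grade G8 ≥ G4 ✓ → eligible.
Health Savings Account — status full-time ✗ (requires part-time) → not eligible.
Paid Parental Leave — status full-time ✓; 36 hrs/wk ≥ 25 ✓; grade G8 ≥ G6 ✓; age 50 ≥ 25 ✓ → eligible.
Childcare Subsidy — status full-time ✓; service 203 days ≥ 180 days ✓; rating 2 ≥ 2 ✓; 36 hrs/wk ≥ 20 ✓; site Calgary ✗ (not Omaha) → not eligible.
Employer Retirement Match — status full-time ✓ (not excluded); service 203 days ≥ 60 days ✓; grade G8 ≥ G7 ✓; rating 2 < 3 ✗ → not eligible.
Travel Insurance — status full-time ✗ (requires seasonal) → not eligible.
Life Insurance — status full-time ✓; service 203 days < 9 months (≈270 days) ✗ → not eligible.
Pet Insurance — service 203 days ≥ 90 days ✓; site Calgary ✗ (not Osaka, Fresno, or Reno) → not eligible.
Relocation Assistance — status full-time ✓; service 203 days < 2 years (≈730 days) ✗ → not eligible.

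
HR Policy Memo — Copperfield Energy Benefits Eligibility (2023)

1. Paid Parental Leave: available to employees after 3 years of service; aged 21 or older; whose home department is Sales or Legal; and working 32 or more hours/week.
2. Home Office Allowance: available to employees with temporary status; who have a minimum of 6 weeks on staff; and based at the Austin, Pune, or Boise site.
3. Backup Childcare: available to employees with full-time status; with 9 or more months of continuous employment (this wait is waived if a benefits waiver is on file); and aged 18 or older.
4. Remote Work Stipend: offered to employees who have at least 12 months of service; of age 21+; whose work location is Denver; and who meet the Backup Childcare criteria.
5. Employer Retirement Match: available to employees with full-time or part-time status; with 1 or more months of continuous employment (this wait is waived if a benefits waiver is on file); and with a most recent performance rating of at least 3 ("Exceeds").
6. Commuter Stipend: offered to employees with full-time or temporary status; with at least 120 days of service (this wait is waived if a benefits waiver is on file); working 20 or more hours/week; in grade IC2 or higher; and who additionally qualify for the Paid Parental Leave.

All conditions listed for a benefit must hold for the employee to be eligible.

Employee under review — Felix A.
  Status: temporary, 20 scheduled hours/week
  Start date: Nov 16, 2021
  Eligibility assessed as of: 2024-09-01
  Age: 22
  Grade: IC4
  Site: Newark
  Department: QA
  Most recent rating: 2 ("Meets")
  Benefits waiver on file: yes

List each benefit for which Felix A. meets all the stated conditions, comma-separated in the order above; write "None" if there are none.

None

Service from Nov 16, 2021 to 2024-09-01: 1020 days.
Paid Parental Leave — service 1020 days < 3 years (≈1095 days) ✗ → not eligible.
Home Office Allowance — status temporary ✓; service 1020 days ≥ 6 weeks (≈42 days) ✓; site Newark ✗ (not Austin, Pune, or Boise) → not eligible.
Backup Childcare — status temporary ✗ (requires full-time) → not eligible.
Remote Work Stipend — service 1020 days ≥ 12 months (≈360 days) ✓; age 22 ≥ 21 ✓; site Newark ✗ (not Denver) → not eligible.
Employer Retirement Match — status temporary ✗ (requires full-time or part-time) → not eligible.
Commuter Stipend — status temporary ✓; benefits waiver on file ✓; 20 hrs/wk ≥ 20 ✓; grade IC4 ≥ IC2 ✓; not eligible for Paid Parental Leave ✗ → not eligible.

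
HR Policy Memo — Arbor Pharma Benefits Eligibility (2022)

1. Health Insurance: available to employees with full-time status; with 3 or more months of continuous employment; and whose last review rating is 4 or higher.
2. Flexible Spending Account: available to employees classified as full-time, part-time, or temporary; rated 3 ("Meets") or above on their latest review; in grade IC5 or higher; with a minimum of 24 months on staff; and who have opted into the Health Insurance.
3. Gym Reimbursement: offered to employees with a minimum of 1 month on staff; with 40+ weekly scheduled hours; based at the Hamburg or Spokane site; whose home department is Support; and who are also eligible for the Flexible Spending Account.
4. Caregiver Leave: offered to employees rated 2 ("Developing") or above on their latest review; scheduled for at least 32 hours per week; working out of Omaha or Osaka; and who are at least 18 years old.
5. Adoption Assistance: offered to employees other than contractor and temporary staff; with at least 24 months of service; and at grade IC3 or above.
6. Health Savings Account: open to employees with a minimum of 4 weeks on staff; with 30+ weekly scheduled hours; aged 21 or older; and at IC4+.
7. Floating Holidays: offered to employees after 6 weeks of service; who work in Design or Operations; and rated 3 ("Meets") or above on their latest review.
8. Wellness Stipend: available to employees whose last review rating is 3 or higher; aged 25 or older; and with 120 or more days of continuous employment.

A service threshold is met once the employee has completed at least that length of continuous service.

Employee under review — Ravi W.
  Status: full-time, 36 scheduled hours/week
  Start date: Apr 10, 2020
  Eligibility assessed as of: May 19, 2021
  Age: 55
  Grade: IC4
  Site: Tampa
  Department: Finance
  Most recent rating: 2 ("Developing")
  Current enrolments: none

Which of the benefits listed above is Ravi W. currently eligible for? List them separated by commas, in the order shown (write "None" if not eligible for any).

Health Savings Account

Service from Apr 10, 2020 to May 19, 2021: 404 days.
Health Insurance — status full-time ✓; service 404 days ≥ 3 months (≈90 days) ✓; rating 2 < 4 ✗ → not eligible.
Flexible Spending Account — status full-time ✓; rating 2 < 3 ✗ → not eligible.
Gym Reimbursement — service 404 days ≥ 1 month (≈30 days) ✓; 36 hrs/wk < 40 ✗ → not eligible.
Caregiver Leave — rating 2 ≥ 2 ✓; 36 hrs/wk ≥ 32 ✓; site Tampa ✗ (not Omaha or Osaka) → not eligible.
Adoption Assistance — status full-time ✓ (not excluded); service 404 days < 24 months (≈720 days) ✗ → not eligible.
Health Savings Account — service 404 days ≥ 4 weeks (≈28 days) ✓; 36 hrs/wk ≥ 30 ✓; age 55 ≥ 21 ✓; grade IC4 ≥ IC4 ✓ → eligible.
Floating Holidays — service 404 days ≥ 6 weeks (≈42 days) ✓; dept Finance ✗ → not eligible.
Wellness Stipend — rating 2 < 3 ✗ → not eligible.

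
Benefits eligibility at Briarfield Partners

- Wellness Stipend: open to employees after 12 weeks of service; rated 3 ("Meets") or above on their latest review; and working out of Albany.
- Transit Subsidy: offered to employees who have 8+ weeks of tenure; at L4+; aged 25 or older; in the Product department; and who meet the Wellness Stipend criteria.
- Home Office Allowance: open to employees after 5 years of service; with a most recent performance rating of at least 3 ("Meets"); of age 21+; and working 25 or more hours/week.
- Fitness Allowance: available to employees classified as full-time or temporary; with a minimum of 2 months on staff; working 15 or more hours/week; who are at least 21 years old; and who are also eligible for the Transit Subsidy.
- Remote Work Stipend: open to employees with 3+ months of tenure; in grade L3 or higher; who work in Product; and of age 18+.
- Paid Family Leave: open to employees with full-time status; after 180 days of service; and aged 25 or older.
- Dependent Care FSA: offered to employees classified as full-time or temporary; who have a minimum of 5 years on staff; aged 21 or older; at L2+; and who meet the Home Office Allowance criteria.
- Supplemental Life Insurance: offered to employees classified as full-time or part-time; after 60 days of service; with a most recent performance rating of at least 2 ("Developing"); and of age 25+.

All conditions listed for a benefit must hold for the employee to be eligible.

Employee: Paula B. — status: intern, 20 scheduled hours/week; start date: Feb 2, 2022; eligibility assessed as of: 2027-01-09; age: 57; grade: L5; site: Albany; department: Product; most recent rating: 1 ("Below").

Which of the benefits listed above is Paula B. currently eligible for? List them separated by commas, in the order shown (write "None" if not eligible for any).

Service from Feb 2, 2022 to 2027-01-09: 1802 days.
Wellness Stipend — service 1802 days ≥ 12 weeks (≈84 days) ✓; rating 1 < 3 ✗ → not eligible.
Transit Subsidy — service 1802 days ≥ 8 weeks (≈56 days) ✓; grade L5 ≥ L4 ✓; age 57 ≥ 25 ✓; dept Product ✓; not eligible for Wellness Stipend ✗ → not eligible.
Home Office Allowance — service 1802 days < 5 years (≈1825 days) ✗ → not eligible.
Fitness Allowance — status intern ✗ (requires full-time or temporary) → not eligible.
Remote Work Stipend — service 1802 days ≥ 3 months (≈90 days) ✓; grade L5 ≥ L3 ✓; dept Product ✓; age 57 ≥ 18 ✓ → eligible.
Paid Family Leave — status intern ✗ (requires full-time) → not eligible.
Dependent Care FSA — status intern ✗ (requires full-time or temporary) → not eligible.
Supplemental Life Insurance — status intern ✗ (requires full-time or part-time) → not eligible.

Remote Work Stipend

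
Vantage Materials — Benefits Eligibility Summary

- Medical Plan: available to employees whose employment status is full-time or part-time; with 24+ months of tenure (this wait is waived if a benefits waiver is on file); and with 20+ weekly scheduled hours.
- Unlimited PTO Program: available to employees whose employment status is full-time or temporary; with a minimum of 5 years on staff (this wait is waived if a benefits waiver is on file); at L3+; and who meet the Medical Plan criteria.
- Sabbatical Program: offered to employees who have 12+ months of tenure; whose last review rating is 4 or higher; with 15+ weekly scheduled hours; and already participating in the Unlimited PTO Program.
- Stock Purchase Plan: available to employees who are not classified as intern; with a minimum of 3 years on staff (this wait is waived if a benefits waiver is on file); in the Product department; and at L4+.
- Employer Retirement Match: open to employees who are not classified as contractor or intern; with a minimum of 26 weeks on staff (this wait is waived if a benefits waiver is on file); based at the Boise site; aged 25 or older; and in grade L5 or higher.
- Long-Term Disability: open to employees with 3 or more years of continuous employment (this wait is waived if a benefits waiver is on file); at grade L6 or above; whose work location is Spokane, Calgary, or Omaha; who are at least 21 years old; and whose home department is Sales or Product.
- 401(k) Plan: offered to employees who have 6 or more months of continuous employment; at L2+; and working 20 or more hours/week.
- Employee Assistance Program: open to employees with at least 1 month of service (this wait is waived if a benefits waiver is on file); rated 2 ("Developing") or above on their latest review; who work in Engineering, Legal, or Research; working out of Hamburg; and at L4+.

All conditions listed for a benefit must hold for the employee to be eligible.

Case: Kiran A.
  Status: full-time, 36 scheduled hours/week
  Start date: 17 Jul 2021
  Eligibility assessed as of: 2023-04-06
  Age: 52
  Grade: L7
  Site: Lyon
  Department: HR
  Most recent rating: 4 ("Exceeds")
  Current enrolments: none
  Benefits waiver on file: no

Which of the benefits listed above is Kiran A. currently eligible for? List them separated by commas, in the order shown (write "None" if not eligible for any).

401(k) Plan

Service from 17 Jul 2021 to 2023-04-06: 628 days.
Medical Plan — status full-time ✓; no waiver, service 628 days < 24 months (≈720 days) ✗ → not eligible.
Unlimited PTO Program — status full-time ✓; no waiver, service 628 days < 5 years (≈1825 days) ✗ → not eligible.
Sabbatical Program — service 628 days ≥ 12 months (≈360 days) ✓; rating 4 ≥ 4 ✓; 36 hrs/wk ≥ 15 ✓; not enrolled in Unlimited PTO Program ✗ → not eligible.
Stock Purchase Plan — status full-time ✓ (not excluded); no waiver, service 628 days < 3 years (≈1095 days) ✗ → not eligible.
Employer Retirement Match — status full-time ✓ (not excluded); no waiver, service 628 days ≥ 26 weeks (≈182 days) ✓; site Lyon ✗ (not Boise) → not eligible.
Long-Term Disability — no waiver, service 628 days < 3 years (≈1095 days) ✗ → not eligible.
401(k) Plan — service 628 days ≥ 6 months (≈180 days) ✓; grade L7 ≥ L2 ✓; 36 hrs/wk ≥ 20 ✓ → eligible.
Employee Assistance Program — no waiver, service 628 days ≥ 1 month (≈30 days) ✓; rating 4 ≥ 2 ✓; dept HR ✗ → not eligible.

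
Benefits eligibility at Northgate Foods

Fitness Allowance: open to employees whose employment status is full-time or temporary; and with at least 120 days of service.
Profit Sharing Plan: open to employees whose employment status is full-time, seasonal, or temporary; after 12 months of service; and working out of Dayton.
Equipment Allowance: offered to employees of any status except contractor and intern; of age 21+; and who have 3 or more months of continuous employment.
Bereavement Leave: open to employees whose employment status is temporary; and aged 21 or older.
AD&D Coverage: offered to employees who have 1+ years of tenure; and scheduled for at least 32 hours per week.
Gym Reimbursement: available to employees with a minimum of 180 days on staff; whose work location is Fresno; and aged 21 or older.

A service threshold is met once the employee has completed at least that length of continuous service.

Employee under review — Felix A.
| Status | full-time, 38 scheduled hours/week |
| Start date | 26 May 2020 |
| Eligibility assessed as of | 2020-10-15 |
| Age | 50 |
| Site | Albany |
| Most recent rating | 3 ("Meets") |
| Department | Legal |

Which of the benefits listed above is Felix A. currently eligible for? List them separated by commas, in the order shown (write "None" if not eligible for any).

Service from 26 May 2020 to 2020-10-15: 142 days.
Fitness Allowance — status full-time ✓; service 142 days ≥ 120 days ✓ → eligible.
Profit Sharing Plan — status full-time ✓; service 142 days < 12 months (≈360 days) ✗ → not eligible.
Equipment Allowance — status full-time ✓ (not excluded); age 50 ≥ 21 ✓; service 142 days ≥ 3 months (≈90 days) ✓ → eligible.
Bereavement Leave — status full-time ✗ (requires temporary) → not eligible.
AD&D Coverage — service 142 days < 1 year (≈365 days) ✗ → not eligible.
Gym Reimbursement — service 142 days < 180 days ✗ → not eligible.

Fitness Allowance, Equipment Allowance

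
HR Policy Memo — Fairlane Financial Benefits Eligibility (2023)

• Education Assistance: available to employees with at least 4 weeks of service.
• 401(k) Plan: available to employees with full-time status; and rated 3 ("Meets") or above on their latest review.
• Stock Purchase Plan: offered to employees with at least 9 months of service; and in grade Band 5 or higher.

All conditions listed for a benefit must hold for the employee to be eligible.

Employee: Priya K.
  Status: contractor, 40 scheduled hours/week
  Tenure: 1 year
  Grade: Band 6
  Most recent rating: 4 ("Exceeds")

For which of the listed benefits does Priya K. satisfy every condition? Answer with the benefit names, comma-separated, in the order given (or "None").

Education Assistance — service 1 year ≥ 4 weeks (≈28 days) ✓ → eligible.
401(k) Plan — status contractor ✗ (requires full-time) → not eligible.
Stock Purchase Plan — service 1 year ≥ 9 months (≈270 days) ✓; grade Band 6 ≥ Band 5 ✓ → eligible.

Education Assistance, Stock Purchase Plan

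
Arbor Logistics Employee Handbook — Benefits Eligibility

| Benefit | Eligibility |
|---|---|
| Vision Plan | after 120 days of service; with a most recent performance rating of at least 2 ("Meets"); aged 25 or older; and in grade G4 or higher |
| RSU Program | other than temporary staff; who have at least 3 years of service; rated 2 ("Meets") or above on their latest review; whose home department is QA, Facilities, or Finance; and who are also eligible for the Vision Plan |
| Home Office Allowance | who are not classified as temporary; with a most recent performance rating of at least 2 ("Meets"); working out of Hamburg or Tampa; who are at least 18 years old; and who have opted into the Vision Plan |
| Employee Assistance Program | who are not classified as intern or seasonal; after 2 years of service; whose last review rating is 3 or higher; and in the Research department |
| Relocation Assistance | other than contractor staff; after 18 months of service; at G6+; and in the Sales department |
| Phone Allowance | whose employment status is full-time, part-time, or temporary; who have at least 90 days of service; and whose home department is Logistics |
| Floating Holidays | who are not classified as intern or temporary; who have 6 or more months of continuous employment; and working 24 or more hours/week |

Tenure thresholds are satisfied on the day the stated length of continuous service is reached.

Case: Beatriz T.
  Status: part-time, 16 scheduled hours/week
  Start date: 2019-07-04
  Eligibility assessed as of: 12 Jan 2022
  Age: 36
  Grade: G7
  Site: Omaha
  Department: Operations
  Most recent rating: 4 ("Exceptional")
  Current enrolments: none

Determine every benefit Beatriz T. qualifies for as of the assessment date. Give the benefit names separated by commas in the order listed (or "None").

Service from 2019-07-04 to 12 Jan 2022: 923 days.
Vision Plan — service 923 days ≥ 120 days ✓; rating 4 ≥ 2 ✓; age 36 ≥ 25 ✓; grade G7 ≥ G4 ✓ → eligible.
RSU Program — status part-time ✓ (not excluded); service 923 days < 3 years (≈1095 days) ✗ → not eligible.
Home Office Allowance — status part-time ✓ (not excluded); rating 4 ≥ 2 ✓; site Omaha ✗ (not Hamburg or Tampa) → not eligible.
Employee Assistance Program — status part-time ✓ (not excluded); service 923 days ≥ 2 years (≈730 days) ✓; rating 4 ≥ 3 ✓; dept Operations ✗ → not eligible.
Relocation Assistance — status part-time ✓ (not excluded); service 923 days ≥ 18 months (≈540 days) ✓; grade G7 ≥ G6 ✓; dept Operations ✗ → not eligible.
Phone Allowance — status part-time ✓; service 923 days ≥ 90 days ✓; dept Operations ✗ → not eligible.
Floating Holidays — status part-time ✓ (not excluded); service 923 days ≥ 6 months (≈180 days) ✓; 16 hrs/wk < 24 ✗ → not eligible.

Vision Plan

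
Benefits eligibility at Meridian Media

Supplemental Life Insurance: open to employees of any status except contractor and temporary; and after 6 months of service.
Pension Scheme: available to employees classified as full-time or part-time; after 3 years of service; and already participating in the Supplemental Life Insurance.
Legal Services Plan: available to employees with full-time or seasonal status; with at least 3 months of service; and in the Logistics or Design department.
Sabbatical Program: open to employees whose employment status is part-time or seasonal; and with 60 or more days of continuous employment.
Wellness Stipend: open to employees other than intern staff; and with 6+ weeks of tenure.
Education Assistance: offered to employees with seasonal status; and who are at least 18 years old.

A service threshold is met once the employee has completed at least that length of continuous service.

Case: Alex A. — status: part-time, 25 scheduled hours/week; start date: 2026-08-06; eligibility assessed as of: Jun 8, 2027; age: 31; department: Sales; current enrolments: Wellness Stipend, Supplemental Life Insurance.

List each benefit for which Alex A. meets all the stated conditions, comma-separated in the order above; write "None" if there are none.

Service from 2026-08-06 to Jun 8, 2027: 306 days.
Supplemental Life Insurance — status part-time ✓ (not excluded); service 306 days ≥ 6 months (≈180 days) ✓ → eligible.
Pension Scheme — status part-time ✓; service 306 days < 3 years (≈1095 days) ✗ → not eligible.
Legal Services Plan — status part-time ✗ (requires full-time or seasonal) → not eligible.
Sabbatical Program — status part-time ✓; service 306 days ≥ 60 days ✓ → eligible.
Wellness Stipend — status part-time ✓ (not excluded); service 306 days ≥ 6 weeks (≈42 days) ✓ → eligible.
Education Assistance — status part-time ✗ (requires seasonal) → not eligible.

Supplemental Life Insurance, Sabbatical Program, Wellness Stipend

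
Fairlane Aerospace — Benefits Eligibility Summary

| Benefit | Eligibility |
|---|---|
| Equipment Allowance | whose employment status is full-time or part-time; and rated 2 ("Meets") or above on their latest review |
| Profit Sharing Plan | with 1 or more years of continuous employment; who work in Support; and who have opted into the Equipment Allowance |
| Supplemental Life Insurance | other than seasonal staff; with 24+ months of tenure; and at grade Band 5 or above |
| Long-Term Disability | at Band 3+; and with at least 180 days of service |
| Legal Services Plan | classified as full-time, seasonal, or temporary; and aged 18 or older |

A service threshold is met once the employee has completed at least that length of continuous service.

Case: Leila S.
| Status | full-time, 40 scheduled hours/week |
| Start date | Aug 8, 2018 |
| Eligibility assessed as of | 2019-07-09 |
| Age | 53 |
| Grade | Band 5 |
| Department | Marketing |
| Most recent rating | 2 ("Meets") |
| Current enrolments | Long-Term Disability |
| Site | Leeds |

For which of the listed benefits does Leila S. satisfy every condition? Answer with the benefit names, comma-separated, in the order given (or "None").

Service from Aug 8, 2018 to 2019-07-09: 335 days.
Equipment Allowance — status full-time ✓; rating 2 ≥ 2 ✓ → eligible.
Profit Sharing Plan — service 335 days < 1 year (≈365 days) ✗ → not eligible.
Supplemental Life Insurance — status full-time ✓ (not excluded); service 335 days < 24 months (≈720 days) ✗ → not eligible.
Long-Term Disability — grade Band 5 ≥ Band 3 ✓; service 335 days ≥ 180 days ✓ → eligible.
Legal Services Plan — status full-time ✓; age 53 ≥ 18 ✓ → eligible.

Equipment Allowance, Long-Term Disability, Legal Services Plan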